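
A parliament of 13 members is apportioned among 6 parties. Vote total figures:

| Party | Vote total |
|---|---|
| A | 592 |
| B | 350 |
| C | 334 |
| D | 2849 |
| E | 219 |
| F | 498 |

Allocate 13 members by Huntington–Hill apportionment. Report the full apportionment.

With divisor 400: modified quotas A 1.480, B 0.875, C 0.835, D 7.122, E 0.547, F 1.245.
Geometric-mean thresholds: A √(1·2)=1.414, B (min 1), C (min 1), D √(7·8)=7.483, E (min 1), F √(1·2)=1.414.
Each quota rounded against its threshold gives A 2, B 1, C 1, D 7, E 1, F 1 (total 13).

A 2; B 1; C 1; D 7; E 1; F 1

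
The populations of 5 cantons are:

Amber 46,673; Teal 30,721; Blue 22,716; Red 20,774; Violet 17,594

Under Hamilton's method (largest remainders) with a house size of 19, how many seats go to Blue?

3

Total 138478; standard divisor 138478/19 ≈ 7288.316.
Standard quotas: Amber 6.4038, Teal 4.2151, Blue 3.1168, Red 2.8503, Violet 2.4140.
Lower quotas: Amber 6, Teal 4, Blue 3, Red 2, Violet 2 (sum 17, leaving 2 seats).
Remainders in descending order: Red 0.8503, Violet 0.4140, Amber 0.4038, Teal 0.2151, Blue 0.1168.
Largest remainders: Red, Violet receive the extra seats.
Blue receives 3.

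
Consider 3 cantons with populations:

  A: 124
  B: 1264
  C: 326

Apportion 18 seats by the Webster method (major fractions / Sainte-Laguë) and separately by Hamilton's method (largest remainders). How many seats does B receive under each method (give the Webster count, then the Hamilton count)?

14 and 13

Webster: A 1, B 14, C 3.
Hamilton: A 1, B 13, C 4.
B gets 14 under Webster and 13 under Hamilton.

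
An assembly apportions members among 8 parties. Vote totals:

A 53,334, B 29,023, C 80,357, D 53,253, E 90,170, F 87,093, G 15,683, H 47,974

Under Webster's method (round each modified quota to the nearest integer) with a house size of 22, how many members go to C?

Standard divisor 456887/22 ≈ 20767.591; standard quotas: A 2.568, B 1.398, C 3.869, D 2.564, E 4.342, F 4.194, G 0.755, H 2.310.
Rounding to the nearest integer gives A 3, B 1, C 4, D 3, E 4, F 4, G 1, H 2 — total 22, matching the house size, so no adjustment is needed.
C receives 4.

4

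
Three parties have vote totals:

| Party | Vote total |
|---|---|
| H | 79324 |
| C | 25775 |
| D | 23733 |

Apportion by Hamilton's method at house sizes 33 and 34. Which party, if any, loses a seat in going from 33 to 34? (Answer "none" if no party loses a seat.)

none

At 33 seats: H 20, C 7, D 6.
At 34 seats: H 21, C 7, D 6.
No party's allocation decreased.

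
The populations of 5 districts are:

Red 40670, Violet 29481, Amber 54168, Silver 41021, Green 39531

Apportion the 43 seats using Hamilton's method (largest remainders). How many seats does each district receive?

Standard divisor: 204871 ÷ 43 ≈ 4764.442.
Standard quotas: Red 8.5362, Violet 6.1877, Amber 11.3692, Silver 8.6098, Green 8.2971.
Lower quotas: Red 8, Violet 6, Amber 11, Silver 8, Green 8 (sum 41, leaving 2 seats).
Remainders in descending order: Silver 0.6098, Red 0.5362, Amber 0.3692, Green 0.2971, Violet 0.1877.
Largest remainders: Silver, Red receive the extra seats.

Red 9; Violet 6; Amber 11; Silver 9; Green 8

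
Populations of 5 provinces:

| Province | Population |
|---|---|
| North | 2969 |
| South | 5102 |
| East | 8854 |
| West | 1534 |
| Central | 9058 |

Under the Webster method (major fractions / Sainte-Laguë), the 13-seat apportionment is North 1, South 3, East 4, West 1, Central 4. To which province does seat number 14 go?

Central

Priority for the next seat is population ÷ (current seats + 0.5).
Priorities: North 1979.333, South 1457.714, East 1967.556, West 1022.667, Central 2012.889.
Highest priority: Central.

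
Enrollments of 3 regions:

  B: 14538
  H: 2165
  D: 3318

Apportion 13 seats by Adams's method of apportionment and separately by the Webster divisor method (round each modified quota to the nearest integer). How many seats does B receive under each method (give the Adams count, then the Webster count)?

Adams: B 9, H 2, D 2.
Webster: B 10, H 1, D 2.
B gets 9 under Adams and 10 under Webster.

9 and 10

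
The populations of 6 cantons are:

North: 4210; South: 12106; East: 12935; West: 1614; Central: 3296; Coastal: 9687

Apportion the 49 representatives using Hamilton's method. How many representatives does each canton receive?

North=5; South=13; East=14; West=2; Central=4; Coastal=11

Total 43848; standard divisor 43848/49 ≈ 894.857.
Standard quotas: North 4.7047, South 13.5284, East 14.4548, West 1.8036, Central 3.6833, Coastal 10.8252.
Lower quotas: North 4, South 13, East 14, West 1, Central 3, Coastal 10 (sum 45, leaving 4 seats).
Remainders in descending order: Coastal 0.8252, West 0.8036, North 0.7047, Central 0.6833, South 0.5284, East 0.4548.
The surplus seats go to Coastal, West, North, Central.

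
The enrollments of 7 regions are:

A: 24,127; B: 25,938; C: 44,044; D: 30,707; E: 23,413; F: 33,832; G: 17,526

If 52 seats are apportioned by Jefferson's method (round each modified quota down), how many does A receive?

Standard divisor 199587/52 ≈ 3838.212; standard quotas: A 6.286, B 6.758, C 11.475, D 8.000, E 6.100, F 8.815, G 4.566.
Rounding down gives 6, 6, 11, 8, 6, 8, 4 = 49 seats, so the divisor must be adjusted.
With modified divisor 3600: modified quotas A 6.702, B 7.205, C 12.234, D 8.530, E 6.504, F 9.398, G 4.868.
Rounding down: A 6, B 7, C 12, D 8, E 6, F 9, G 4 (total 52).
A receives 6.

6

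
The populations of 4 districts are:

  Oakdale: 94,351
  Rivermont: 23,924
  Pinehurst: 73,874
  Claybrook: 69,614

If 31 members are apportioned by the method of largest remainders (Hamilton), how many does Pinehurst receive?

9

Standard divisor: 261763 ÷ 31 ≈ 8443.968.
Standard quotas: Oakdale 11.1738, Rivermont 2.8333, Pinehurst 8.7487, Claybrook 8.2442.
Lower quotas: Oakdale 11, Rivermont 2, Pinehurst 8, Claybrook 8 (sum 29, leaving 2 seats).
Remainders in descending order: Rivermont 0.8333, Pinehurst 0.7487, Claybrook 0.2442, Oakdale 0.1738.
Largest remainders: Rivermont, Pinehurst receive the extra seats.
Pinehurst receives 9.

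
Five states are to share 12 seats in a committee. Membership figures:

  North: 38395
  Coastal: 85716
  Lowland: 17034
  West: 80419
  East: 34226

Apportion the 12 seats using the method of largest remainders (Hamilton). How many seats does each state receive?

Standard divisor: 255790 ÷ 12 ≈ 21315.833.
Standard quotas: North 1.8012, Coastal 4.0212, Lowland 0.7991, West 3.7727, East 1.6057.
Lower quotas: North 1, Coastal 4, Lowland 0, West 3, East 1 (sum 9, leaving 3 seats).
Remainders in descending order: North 0.8012, Lowland 0.7991, West 0.7727, East 0.6057, Coastal 0.0212.
The surplus seats go to North, Lowland, West.

North 2, Coastal 4, Lowland 1, West 4, East 1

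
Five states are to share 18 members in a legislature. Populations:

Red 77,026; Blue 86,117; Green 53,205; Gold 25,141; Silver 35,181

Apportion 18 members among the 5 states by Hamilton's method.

Red: 5; Blue: 6; Green: 3; Gold: 2; Silver: 2

The standard divisor is 276670/18 ≈ 15370.556.
Standard quotas: Red 5.0113, Blue 5.6027, Green 3.4615, Gold 1.6357, Silver 2.2889.
Lower quotas: Red 5, Blue 5, Green 3, Gold 1, Silver 2 (sum 16, leaving 2 seats).
Remainders in descending order: Gold 0.6357, Blue 0.6027, Green 0.4615, Silver 0.2889, Red 0.0113.
The surplus seats go to Gold, Blue.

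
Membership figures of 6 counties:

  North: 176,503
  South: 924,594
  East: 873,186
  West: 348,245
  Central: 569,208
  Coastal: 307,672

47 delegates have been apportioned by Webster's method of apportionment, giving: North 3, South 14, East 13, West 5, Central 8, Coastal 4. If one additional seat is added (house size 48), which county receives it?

Priority for the next seat is population ÷ (current seats + 0.5).
Priorities: North 50429.429, South 63765.103, East 64680.444, West 63317.273, Central 66965.647, Coastal 68371.556.
Highest priority: Coastal.

Coastal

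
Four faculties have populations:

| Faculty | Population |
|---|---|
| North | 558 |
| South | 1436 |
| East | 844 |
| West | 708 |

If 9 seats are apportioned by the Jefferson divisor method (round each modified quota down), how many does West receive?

2

Standard divisor 3546/9 ≈ 394; standard quotas: North 1.416, South 3.645, East 2.142, West 1.797.
Rounding down gives 1, 3, 2, 1 = 7 seats, so the divisor must be adjusted.
With modified divisor 300: modified quotas North 1.860, South 4.787, East 2.813, West 2.360.
Rounding down: North 1, South 4, East 2, West 2 (total 9).
West receives 2.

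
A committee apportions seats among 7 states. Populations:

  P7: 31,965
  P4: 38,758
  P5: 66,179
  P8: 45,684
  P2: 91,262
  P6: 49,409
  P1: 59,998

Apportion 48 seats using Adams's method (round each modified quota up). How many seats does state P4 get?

Standard divisor 383255/48 ≈ 7984.479; standard quotas: P7 4.003, P4 4.854, P5 8.288, P8 5.722, P2 11.430, P6 6.188, P1 7.514.
Rounding up gives 5, 5, 9, 6, 12, 7, 8 = 52 seats, so the divisor must be adjusted.
With modified divisor 8400: modified quotas P7 3.805, P4 4.614, P5 7.878, P8 5.439, P2 10.865, P6 5.882, P1 7.143.
Rounding up: P7 4, P4 5, P5 8, P8 6, P2 11, P6 6, P1 8 (total 48).
P4 receives 5.

5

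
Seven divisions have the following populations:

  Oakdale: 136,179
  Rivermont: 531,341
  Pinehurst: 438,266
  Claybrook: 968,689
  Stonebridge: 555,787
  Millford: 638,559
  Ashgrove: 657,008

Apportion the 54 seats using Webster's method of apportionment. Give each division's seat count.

Oakdale 2, Rivermont 7, Pinehurst 6, Claybrook 13, Stonebridge 8, Millford 9, Ashgrove 9

Standard divisor 3925829/54 ≈ 72700.537; standard quotas: Oakdale 1.873, Rivermont 7.309, Pinehurst 6.028, Claybrook 13.324, Stonebridge 7.645, Millford 8.783, Ashgrove 9.037.
Rounding to the nearest integer gives Oakdale 2, Rivermont 7, Pinehurst 6, Claybrook 13, Stonebridge 8, Millford 9, Ashgrove 9 — total 54, matching the house size, so no adjustment is needed.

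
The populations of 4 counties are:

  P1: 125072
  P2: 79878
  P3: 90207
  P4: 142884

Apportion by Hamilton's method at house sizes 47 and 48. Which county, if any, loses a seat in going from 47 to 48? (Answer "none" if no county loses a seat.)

none

At 47 seats: P1 13, P2 9, P3 10, P4 15.
At 48 seats: P1 14, P2 9, P3 10, P4 15.
No county's allocation decreased.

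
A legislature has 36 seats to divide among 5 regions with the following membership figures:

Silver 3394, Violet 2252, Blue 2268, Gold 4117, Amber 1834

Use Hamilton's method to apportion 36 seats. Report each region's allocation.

Silver 9; Violet 6; Blue 6; Gold 10; Amber 5

Total 13865; standard divisor 13865/36 ≈ 385.139.
Standard quotas: Silver 8.812, Violet 5.847, Blue 5.889, Gold 10.690, Amber 4.762.
Lower quotas: Silver 8, Violet 5, Blue 5, Gold 10, Amber 4 (sum 32, leaving 4 seats).
Remainders in descending order: Blue 0.889, Violet 0.847, Silver 0.812, Amber 0.762, Gold 0.690.
The surplus seats go to Blue, Violet, Silver, Amber.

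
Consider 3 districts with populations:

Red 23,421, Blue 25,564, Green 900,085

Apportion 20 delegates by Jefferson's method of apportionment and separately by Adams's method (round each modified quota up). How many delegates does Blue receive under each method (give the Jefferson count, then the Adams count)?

Jefferson: Red 0, Blue 0, Green 20.
Adams: Red 1, Blue 1, Green 18.
Blue gets 0 under Jefferson and 1 under Adams.

0 and 1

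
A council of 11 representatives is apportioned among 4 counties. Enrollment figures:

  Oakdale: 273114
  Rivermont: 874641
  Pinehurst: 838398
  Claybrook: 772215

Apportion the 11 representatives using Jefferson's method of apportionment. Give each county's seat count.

Standard divisor 2758368/11 ≈ 250760.727; standard quotas: Oakdale 1.089, Rivermont 3.488, Pinehurst 3.343, Claybrook 3.079.
Rounding down gives 1, 3, 3, 3 = 10 seats, so the divisor must be adjusted.
With modified divisor 214100: modified quotas Oakdale 1.276, Rivermont 4.085, Pinehurst 3.916, Claybrook 3.607.
Rounding down: Oakdale 1, Rivermont 4, Pinehurst 3, Claybrook 3 (total 11).

Oakdale: 1, Rivermont: 4, Pinehurst: 3, Claybrook: 3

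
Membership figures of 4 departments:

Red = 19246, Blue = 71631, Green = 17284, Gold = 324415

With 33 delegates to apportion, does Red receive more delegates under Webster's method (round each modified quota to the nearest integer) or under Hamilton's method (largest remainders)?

Hamilton

Webster: Red 1, Blue 6, Green 1, Gold 25.
Hamilton: Red 2, Blue 5, Green 1, Gold 25.
Red gets 1 under Webster and 2 under Hamilton.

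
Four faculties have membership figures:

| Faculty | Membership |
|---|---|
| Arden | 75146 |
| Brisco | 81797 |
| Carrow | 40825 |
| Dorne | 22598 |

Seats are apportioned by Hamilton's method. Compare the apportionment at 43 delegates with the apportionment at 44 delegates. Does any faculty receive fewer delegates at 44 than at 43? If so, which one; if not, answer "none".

At 43 seats: Arden 15, Brisco 16, Carrow 8, Dorne 4.
At 44 seats: Arden 15, Brisco 16, Carrow 8, Dorne 5.
No faculty's allocation decreased.

none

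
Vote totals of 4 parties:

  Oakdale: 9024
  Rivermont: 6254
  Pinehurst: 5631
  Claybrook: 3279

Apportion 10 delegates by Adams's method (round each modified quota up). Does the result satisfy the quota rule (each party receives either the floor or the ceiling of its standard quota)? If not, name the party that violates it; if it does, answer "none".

none

Standard quotas: Oakdale 3.731, Rivermont 2.586, Pinehurst 2.328, Claybrook 1.356.
Adams allocation: Oakdale 3, Rivermont 3, Pinehurst 2, Claybrook 2.
Every allocation lies between the lower and upper quota.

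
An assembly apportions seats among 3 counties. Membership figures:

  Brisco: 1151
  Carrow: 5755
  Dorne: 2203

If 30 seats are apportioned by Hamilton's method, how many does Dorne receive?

7

Standard divisor: 9109 ÷ 30 ≈ 303.633.
Standard quotas: Brisco 3.7908, Carrow 18.9538, Dorne 7.2555.
Lower quotas: Brisco 3, Carrow 18, Dorne 7 (sum 28, leaving 2 seats).
Remainders in descending order: Carrow 0.9538, Brisco 0.7908, Dorne 0.2555.
Largest remainders: Carrow, Brisco receive the extra seats.
Dorne receives 7.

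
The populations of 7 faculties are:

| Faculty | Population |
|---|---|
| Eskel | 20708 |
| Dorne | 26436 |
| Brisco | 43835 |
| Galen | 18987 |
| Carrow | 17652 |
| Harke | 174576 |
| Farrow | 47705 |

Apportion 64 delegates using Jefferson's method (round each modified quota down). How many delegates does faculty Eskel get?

3

Standard divisor 349899/64 ≈ 5467.172; standard quotas: Eskel 3.788, Dorne 4.835, Brisco 8.018, Galen 3.473, Carrow 3.229, Harke 31.932, Farrow 8.726.
Rounding down gives 3, 4, 8, 3, 3, 31, 8 = 60 seats, so the divisor must be adjusted.
With modified divisor 5230: modified quotas Eskel 3.959, Dorne 5.055, Brisco 8.381, Galen 3.630, Carrow 3.375, Harke 33.380, Farrow 9.121.
Rounding down: Eskel 3, Dorne 5, Brisco 8, Galen 3, Carrow 3, Harke 33, Farrow 9 (total 64).
Eskel receives 3.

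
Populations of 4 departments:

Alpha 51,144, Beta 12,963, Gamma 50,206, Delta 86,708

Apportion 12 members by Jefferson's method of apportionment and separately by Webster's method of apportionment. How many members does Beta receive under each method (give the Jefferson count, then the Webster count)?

Jefferson: Alpha 3, Beta 0, Gamma 3, Delta 6.
Webster: Alpha 3, Beta 1, Gamma 3, Delta 5.
Beta gets 0 under Jefferson and 1 under Webster.

0 and 1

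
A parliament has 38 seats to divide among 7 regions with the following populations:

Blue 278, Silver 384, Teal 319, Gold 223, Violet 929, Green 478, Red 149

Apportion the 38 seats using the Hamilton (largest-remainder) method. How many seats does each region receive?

Blue 4, Silver 5, Teal 4, Gold 3, Violet 13, Green 7, Red 2

The standard divisor is 2760/38 ≈ 72.632.
Standard quotas: Blue 3.828, Silver 5.287, Teal 4.392, Gold 3.070, Violet 12.791, Green 6.581, Red 2.051.
Lower quotas: Blue 3, Silver 5, Teal 4, Gold 3, Violet 12, Green 6, Red 2 (sum 35, leaving 3 seats).
Remainders in descending order: Blue 0.828, Violet 0.791, Green 0.581, Teal 0.392, Silver 0.287, Gold 0.070, Red 0.051.
Largest remainders: Blue, Violet, Green receive the extra seats.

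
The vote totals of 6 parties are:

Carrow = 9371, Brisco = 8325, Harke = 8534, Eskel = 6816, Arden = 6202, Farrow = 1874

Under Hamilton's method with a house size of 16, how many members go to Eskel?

Standard divisor: 41122 ÷ 16 ≈ 2570.125.
Standard quotas: Carrow 3.6461, Brisco 3.2391, Harke 3.3205, Eskel 2.6520, Arden 2.4131, Farrow 0.7291.
Lower quotas: Carrow 3, Brisco 3, Harke 3, Eskel 2, Arden 2, Farrow 0 (sum 13, leaving 3 seats).
Remainders in descending order: Farrow 0.7291, Eskel 0.6520, Carrow 0.6461, Arden 0.4131, Harke 0.3205, Brisco 0.2391.
The surplus seats go to Farrow, Eskel, Carrow.
Eskel receives 3.

3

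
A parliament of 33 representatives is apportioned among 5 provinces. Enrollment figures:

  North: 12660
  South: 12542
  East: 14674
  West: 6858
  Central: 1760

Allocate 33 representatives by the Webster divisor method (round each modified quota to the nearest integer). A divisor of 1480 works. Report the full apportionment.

With modified divisor 1480: modified quotas North 8.554, South 8.474, East 9.915, West 4.634, Central 1.189.
Rounding to the nearest integer: North 9, South 8, East 10, West 5, Central 1 (total 33).

North=9, South=8, East=10, West=5, Central=1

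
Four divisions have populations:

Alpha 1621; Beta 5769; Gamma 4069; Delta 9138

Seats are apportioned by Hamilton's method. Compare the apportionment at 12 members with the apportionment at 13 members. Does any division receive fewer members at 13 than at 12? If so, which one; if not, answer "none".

Gamma

At 12 seats: Alpha 1, Beta 3, Gamma 3, Delta 5.
At 13 seats: Alpha 1, Beta 4, Gamma 2, Delta 6.
Gamma drops from 3 to 2.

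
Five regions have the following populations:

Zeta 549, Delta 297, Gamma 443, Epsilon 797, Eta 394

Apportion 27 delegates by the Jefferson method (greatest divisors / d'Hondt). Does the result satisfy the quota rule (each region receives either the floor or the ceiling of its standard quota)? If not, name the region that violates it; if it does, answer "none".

Standard quotas: Zeta 5.977, Delta 3.233, Gamma 4.823, Epsilon 8.677, Eta 4.290.
Jefferson allocation: Zeta 6, Delta 3, Gamma 5, Epsilon 9, Eta 4.
Every allocation lies between the lower and upper quota.

none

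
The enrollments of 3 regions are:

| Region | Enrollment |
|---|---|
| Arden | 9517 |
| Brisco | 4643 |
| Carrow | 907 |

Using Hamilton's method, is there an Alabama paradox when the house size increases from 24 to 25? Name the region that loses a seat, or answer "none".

Carrow

At 24 seats: Arden 15, Brisco 7, Carrow 2.
At 25 seats: Arden 16, Brisco 8, Carrow 1.
Carrow drops from 2 to 1.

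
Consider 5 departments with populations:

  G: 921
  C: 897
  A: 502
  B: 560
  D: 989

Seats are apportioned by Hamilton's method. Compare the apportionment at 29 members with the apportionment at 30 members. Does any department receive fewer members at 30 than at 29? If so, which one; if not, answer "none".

none

At 29 seats: G 7, C 7, A 4, B 4, D 7.
At 30 seats: G 7, C 7, A 4, B 4, D 8.
No department's allocation decreased.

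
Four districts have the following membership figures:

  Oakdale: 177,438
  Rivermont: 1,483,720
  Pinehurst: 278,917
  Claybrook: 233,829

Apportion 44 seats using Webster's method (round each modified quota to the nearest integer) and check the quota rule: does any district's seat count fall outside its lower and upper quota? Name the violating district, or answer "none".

Rivermont

Standard quotas: Oakdale 3.591, Rivermont 30.031, Pinehurst 5.645, Claybrook 4.733.
Webster allocation: Oakdale 4, Rivermont 29, Pinehurst 6, Claybrook 5.
Rivermont has quota 30.031 (lower 30, upper 31) but receives 29 — outside the quota interval.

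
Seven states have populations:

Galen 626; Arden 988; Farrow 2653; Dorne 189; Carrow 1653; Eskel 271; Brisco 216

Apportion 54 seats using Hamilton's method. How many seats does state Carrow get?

13

Total 6596; standard divisor 6596/54 ≈ 122.148.
Standard quotas: Galen 5.125, Arden 8.089, Farrow 21.720, Dorne 1.547, Carrow 13.533, Eskel 2.219, Brisco 1.768.
Lower quotas: Galen 5, Arden 8, Farrow 21, Dorne 1, Carrow 13, Eskel 2, Brisco 1 (sum 51, leaving 3 seats).
Remainders in descending order: Brisco 0.768, Farrow 0.720, Dorne 0.547, Carrow 0.533, Eskel 0.219, Galen 0.125, Arden 0.089.
Largest remainders: Brisco, Farrow, Dorne receive the extra seats.
Carrow receives 13.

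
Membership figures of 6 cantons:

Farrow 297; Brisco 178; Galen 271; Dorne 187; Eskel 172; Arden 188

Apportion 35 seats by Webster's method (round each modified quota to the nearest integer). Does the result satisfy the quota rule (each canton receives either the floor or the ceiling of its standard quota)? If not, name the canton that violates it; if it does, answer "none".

Standard quotas: Farrow 8.039, Brisco 4.818, Galen 7.336, Dorne 5.062, Eskel 4.656, Arden 5.089.
Webster allocation: Farrow 8, Brisco 5, Galen 7, Dorne 5, Eskel 5, Arden 5.
Every allocation lies between the lower and upper quota.

none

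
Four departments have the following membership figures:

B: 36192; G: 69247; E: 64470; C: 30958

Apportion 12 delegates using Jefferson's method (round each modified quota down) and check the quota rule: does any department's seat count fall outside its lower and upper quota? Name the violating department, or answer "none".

none

Standard quotas: B 2.162, G 4.137, E 3.852, C 1.849.
Jefferson allocation: B 2, G 4, E 4, C 2.
Every allocation lies between the lower and upper quota.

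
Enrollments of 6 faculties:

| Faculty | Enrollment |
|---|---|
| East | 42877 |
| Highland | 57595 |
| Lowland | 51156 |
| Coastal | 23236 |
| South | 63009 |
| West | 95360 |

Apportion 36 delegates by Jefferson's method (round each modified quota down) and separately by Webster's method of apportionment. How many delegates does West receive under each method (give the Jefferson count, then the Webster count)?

Jefferson: East 5, Highland 6, Lowland 5, Coastal 2, South 7, West 11.
Webster: East 5, Highland 6, Lowland 6, Coastal 2, South 7, West 10.
West gets 11 under Jefferson and 10 under Webster.

11 and 10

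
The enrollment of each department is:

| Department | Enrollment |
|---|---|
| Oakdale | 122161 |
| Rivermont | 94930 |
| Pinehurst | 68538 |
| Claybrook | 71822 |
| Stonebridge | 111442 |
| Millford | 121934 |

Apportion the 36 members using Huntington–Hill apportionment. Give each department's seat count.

With divisor 16309: modified quotas Oakdale 7.490, Rivermont 5.821, Pinehurst 4.202, Claybrook 4.404, Stonebridge 6.833, Millford 7.476.
Geometric-mean thresholds: Oakdale √(7·8)=7.483, Rivermont √(5·6)=5.477, Pinehurst √(4·5)=4.472, Claybrook √(4·5)=4.472, Stonebridge √(6·7)=6.481, Millford √(7·8)=7.483.
Each quota rounded against its threshold gives Oakdale 8, Rivermont 6, Pinehurst 4, Claybrook 4, Stonebridge 7, Millford 7 (total 36).

Oakdale 8, Rivermont 6, Pinehurst 4, Claybrook 4, Stonebridge 7, Millford 7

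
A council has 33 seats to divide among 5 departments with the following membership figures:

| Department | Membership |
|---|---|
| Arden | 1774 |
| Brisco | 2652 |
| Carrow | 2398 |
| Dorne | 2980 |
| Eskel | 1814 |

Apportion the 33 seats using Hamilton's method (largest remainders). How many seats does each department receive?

Arden 5; Brisco 8; Carrow 7; Dorne 8; Eskel 5

Standard divisor: 11618 ÷ 33 ≈ 352.061.
Standard quotas: Arden 5.039, Brisco 7.533, Carrow 6.811, Dorne 8.464, Eskel 5.153.
Lower quotas: Arden 5, Brisco 7, Carrow 6, Dorne 8, Eskel 5 (sum 31, leaving 2 seats).
Remainders in descending order: Carrow 0.811, Brisco 0.533, Dorne 0.464, Eskel 0.153, Arden 0.039.
Largest remainders: Carrow, Brisco receive the extra seats.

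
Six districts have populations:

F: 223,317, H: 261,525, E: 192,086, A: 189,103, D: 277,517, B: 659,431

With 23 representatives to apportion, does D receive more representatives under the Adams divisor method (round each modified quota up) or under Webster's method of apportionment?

Adams: F 3, H 3, E 3, A 3, D 3, B 8.
Webster: F 3, H 3, E 2, A 2, D 4, B 9.
D gets 3 under Adams and 4 under Webster.

Webster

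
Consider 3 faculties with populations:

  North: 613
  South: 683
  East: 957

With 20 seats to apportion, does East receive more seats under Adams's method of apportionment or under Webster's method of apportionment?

Adams: North 6, South 6, East 8.
Webster: North 5, South 6, East 9.
East gets 8 under Adams and 9 under Webster.

Webster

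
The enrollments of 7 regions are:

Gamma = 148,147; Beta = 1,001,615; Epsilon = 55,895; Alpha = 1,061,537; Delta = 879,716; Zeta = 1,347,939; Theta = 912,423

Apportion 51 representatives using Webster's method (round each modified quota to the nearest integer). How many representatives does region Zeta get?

13

Standard divisor 5407272/51 ≈ 106024.941; standard quotas: Gamma 1.397, Beta 9.447, Epsilon 0.527, Alpha 10.012, Delta 8.297, Zeta 12.713, Theta 8.606.
Rounding to the nearest integer gives Gamma 1, Beta 9, Epsilon 1, Alpha 10, Delta 8, Zeta 13, Theta 9 — total 51, matching the house size, so no adjustment is needed.
Zeta receives 13.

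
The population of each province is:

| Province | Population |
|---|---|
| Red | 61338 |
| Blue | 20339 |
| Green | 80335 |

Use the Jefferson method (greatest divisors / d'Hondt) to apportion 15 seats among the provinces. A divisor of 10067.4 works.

With modified divisor 10067.4: modified quotas Red 6.093, Blue 2.020, Green 7.980.
Rounding down: Red 6, Blue 2, Green 7 (total 15).

Red: 6; Blue: 2; Green: 7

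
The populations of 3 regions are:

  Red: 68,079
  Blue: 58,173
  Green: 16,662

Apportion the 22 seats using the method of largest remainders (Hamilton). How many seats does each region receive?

Total 142914; standard divisor 142914/22 ≈ 6496.091.
Standard quotas: Red 10.4800, Blue 8.9551, Green 2.5649.
Lower quotas: Red 10, Blue 8, Green 2 (sum 20, leaving 2 seats).
Remainders in descending order: Blue 0.9551, Green 0.5649, Red 0.4800.
The surplus seats go to Blue, Green.

Red=10, Blue=9, Green=3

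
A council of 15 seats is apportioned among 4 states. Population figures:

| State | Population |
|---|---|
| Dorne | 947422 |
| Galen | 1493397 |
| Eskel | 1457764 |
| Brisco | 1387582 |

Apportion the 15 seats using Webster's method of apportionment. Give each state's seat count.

Standard divisor 5286165/15 ≈ 352411; standard quotas: Dorne 2.688, Galen 4.238, Eskel 4.137, Brisco 3.937.
Rounding to the nearest integer gives Dorne 3, Galen 4, Eskel 4, Brisco 4 — total 15, matching the house size, so no adjustment is needed.

Dorne 3, Galen 4, Eskel 4, Brisco 4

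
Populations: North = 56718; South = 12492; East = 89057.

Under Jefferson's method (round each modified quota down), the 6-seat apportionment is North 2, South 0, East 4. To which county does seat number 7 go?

Priority for the next seat is population ÷ (current seats + 1).
Priorities: North 18906.000, South 12492.000, East 17811.400.
Highest priority: North.

North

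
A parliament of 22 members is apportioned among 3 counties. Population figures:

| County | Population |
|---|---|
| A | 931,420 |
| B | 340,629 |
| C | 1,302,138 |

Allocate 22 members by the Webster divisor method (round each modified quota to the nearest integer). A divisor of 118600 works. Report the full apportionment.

A: 8; B: 3; C: 11

With modified divisor 118600: modified quotas A 7.853, B 2.872, C 10.979.
Rounding to the nearest integer: A 8, B 3, C 11 (total 22).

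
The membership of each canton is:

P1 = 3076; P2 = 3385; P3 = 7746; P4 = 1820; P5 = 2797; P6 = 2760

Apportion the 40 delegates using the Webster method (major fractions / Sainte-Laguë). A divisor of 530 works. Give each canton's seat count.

P1 6; P2 6; P3 15; P4 3; P5 5; P6 5

With modified divisor 530: modified quotas P1 5.804, P2 6.387, P3 14.615, P4 3.434, P5 5.277, P6 5.208.
Rounding to the nearest integer: P1 6, P2 6, P3 15, P4 3, P5 5, P6 5 (total 40).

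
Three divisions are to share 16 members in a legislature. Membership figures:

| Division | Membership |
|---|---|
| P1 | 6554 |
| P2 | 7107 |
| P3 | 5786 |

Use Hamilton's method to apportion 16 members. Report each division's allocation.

P1=5, P2=6, P3=5

Total 19447; standard divisor 19447/16 ≈ 1215.438.
Standard quotas: P1 5.3923, P2 5.8473, P3 4.7604.
Lower quotas: P1 5, P2 5, P3 4 (sum 14, leaving 2 seats).
Remainders in descending order: P2 0.8473, P3 0.7604, P1 0.3923.
The surplus seats go to P2, P3.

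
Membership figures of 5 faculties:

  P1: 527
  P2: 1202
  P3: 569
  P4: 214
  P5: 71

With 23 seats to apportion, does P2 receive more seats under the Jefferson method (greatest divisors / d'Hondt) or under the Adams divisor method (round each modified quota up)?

Jefferson

Jefferson: P1 5, P2 11, P3 5, P4 2, P5 0.
Adams: P1 5, P2 10, P3 5, P4 2, P5 1.
P2 gets 11 under Jefferson and 10 under Adams.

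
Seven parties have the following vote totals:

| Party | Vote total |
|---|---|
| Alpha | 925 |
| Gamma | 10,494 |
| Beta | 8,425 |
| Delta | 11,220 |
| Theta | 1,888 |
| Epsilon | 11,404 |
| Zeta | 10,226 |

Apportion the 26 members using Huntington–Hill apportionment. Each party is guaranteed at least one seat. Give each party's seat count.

With divisor 2184: modified quotas Alpha 0.424, Gamma 4.805, Beta 3.858, Delta 5.137, Theta 0.864, Epsilon 5.222, Zeta 4.682.
Geometric-mean thresholds: Alpha (min 1), Gamma √(4·5)=4.472, Beta √(3·4)=3.464, Delta √(5·6)=5.477, Theta (min 1), Epsilon √(5·6)=5.477, Zeta √(4·5)=4.472.
Each quota rounded against its threshold gives Alpha 1, Gamma 5, Beta 4, Delta 5, Theta 1, Epsilon 5, Zeta 5 (total 26).

Alpha 1; Gamma 5; Beta 4; Delta 5; Theta 1; Epsilon 5; Zeta 5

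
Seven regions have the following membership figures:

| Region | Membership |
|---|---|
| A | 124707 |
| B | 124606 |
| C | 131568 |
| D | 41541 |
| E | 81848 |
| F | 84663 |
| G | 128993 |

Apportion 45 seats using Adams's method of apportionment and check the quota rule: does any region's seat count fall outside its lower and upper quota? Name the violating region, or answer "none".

none

Standard quotas: A 7.817, B 7.810, C 8.247, D 2.604, E 5.130, F 5.307, G 8.085.
Adams allocation: A 8, B 8, C 8, D 3, E 5, F 5, G 8.
Every allocation lies between the lower and upper quota.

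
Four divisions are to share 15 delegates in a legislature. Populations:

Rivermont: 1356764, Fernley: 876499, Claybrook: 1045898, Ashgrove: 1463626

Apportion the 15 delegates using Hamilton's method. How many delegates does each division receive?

The standard divisor is 4742787/15 ≈ 316185.8.
Standard quotas: Rivermont 4.2910, Fernley 2.7721, Claybrook 3.3079, Ashgrove 4.6290.
Lower quotas: Rivermont 4, Fernley 2, Claybrook 3, Ashgrove 4 (sum 13, leaving 2 seats).
Remainders in descending order: Fernley 0.7721, Ashgrove 0.6290, Claybrook 0.3079, Rivermont 0.2910.
The surplus seats go to Fernley, Ashgrove.

Rivermont=4, Fernley=3, Claybrook=3, Ashgrove=5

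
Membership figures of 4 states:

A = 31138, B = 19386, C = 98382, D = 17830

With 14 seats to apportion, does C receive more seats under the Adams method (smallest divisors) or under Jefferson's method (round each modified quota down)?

Adams: A 3, B 2, C 7, D 2.
Jefferson: A 3, B 1, C 9, D 1.
C gets 7 under Adams and 9 under Jefferson.

Jefferson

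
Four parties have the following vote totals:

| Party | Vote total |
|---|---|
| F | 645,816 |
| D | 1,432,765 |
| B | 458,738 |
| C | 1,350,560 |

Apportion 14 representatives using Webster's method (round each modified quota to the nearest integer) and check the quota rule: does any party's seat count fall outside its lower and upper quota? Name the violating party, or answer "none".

none

Standard quotas: F 2.326, D 5.159, B 1.652, C 4.863.
Webster allocation: F 2, D 5, B 2, C 5.
Every allocation lies between the lower and upper quota.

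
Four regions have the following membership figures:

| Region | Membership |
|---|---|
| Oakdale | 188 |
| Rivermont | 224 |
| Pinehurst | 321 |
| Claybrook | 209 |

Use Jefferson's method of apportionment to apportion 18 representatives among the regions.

Standard divisor 942/18 ≈ 52.333; standard quotas: Oakdale 3.592, Rivermont 4.280, Pinehurst 6.134, Claybrook 3.994.
Rounding down gives 3, 4, 6, 3 = 16 seats, so the divisor must be adjusted.
With modified divisor 46: modified quotas Oakdale 4.087, Rivermont 4.870, Pinehurst 6.978, Claybrook 4.543.
Rounding down: Oakdale 4, Rivermont 4, Pinehurst 6, Claybrook 4 (total 18).

Oakdale: 4, Rivermont: 4, Pinehurst: 6, Claybrook: 4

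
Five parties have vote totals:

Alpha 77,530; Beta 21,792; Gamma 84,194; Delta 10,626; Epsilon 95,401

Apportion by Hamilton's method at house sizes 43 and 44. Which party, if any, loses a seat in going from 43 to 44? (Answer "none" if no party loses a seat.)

At 43 seats: Alpha 12, Beta 3, Gamma 12, Delta 2, Epsilon 14.
At 44 seats: Alpha 12, Beta 3, Gamma 13, Delta 2, Epsilon 14.
No party's allocation decreased.

none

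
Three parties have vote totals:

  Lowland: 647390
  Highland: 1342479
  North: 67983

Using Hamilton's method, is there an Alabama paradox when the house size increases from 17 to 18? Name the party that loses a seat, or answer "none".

North

At 17 seats: Lowland 5, Highland 11, North 1.
At 18 seats: Lowland 6, Highland 12, North 0.
North drops from 1 to 0.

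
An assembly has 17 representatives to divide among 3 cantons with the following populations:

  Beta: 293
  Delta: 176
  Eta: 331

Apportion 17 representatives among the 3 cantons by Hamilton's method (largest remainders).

Beta 6, Delta 4, Eta 7

Standard divisor: 800 ÷ 17 ≈ 47.059.
Standard quotas: Beta 6.226, Delta 3.740, Eta 7.034.
Lower quotas: Beta 6, Delta 3, Eta 7 (sum 16, leaving 1 seat).
Remainders in descending order: Delta 0.740, Beta 0.226, Eta 0.034.
The surplus seat goes to Delta.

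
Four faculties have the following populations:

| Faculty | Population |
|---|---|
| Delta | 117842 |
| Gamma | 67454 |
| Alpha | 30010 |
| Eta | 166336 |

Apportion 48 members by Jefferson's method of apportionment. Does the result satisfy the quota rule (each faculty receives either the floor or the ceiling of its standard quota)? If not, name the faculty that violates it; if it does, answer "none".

Eta

Standard quotas: Delta 14.821, Gamma 8.484, Alpha 3.774, Eta 20.920.
Jefferson allocation: Delta 15, Gamma 8, Alpha 3, Eta 22.
Eta has quota 20.920 (lower 20, upper 21) but receives 22 — outside the quota interval.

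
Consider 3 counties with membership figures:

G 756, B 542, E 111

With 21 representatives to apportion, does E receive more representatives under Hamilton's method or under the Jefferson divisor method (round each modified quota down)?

Hamilton

Hamilton: G 11, B 8, E 2.
Jefferson: G 12, B 8, E 1.
E gets 2 under Hamilton and 1 under Jefferson.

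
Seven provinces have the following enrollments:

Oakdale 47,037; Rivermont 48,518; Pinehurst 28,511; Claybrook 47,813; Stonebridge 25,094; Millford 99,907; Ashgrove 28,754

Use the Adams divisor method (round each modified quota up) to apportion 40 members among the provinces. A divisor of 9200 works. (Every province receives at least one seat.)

Oakdale 6; Rivermont 6; Pinehurst 4; Claybrook 6; Stonebridge 3; Millford 11; Ashgrove 4

With modified divisor 9200: modified quotas Oakdale 5.113, Rivermont 5.274, Pinehurst 3.099, Claybrook 5.197, Stonebridge 2.728, Millford 10.859, Ashgrove 3.125.
Rounding up: Oakdale 6, Rivermont 6, Pinehurst 4, Claybrook 6, Stonebridge 3, Millford 11, Ashgrove 4 (total 40).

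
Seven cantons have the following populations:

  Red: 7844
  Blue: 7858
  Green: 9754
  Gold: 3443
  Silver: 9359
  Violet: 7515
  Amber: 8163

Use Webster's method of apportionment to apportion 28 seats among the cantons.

Red: 4, Blue: 4, Green: 5, Gold: 2, Silver: 5, Violet: 4, Amber: 4

Standard divisor 53936/28 ≈ 1926.286; standard quotas: Red 4.072, Blue 4.079, Green 5.064, Gold 1.787, Silver 4.859, Violet 3.901, Amber 4.238.
Rounding to the nearest integer gives Red 4, Blue 4, Green 5, Gold 2, Silver 5, Violet 4, Amber 4 — total 28, matching the house size, so no adjustment is needed.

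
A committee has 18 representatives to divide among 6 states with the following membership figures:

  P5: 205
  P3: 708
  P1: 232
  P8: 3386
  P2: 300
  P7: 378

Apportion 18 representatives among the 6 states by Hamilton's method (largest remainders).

P5 1; P3 2; P1 1; P8 12; P2 1; P7 1

Total 5209; standard divisor 5209/18 ≈ 289.389.
Standard quotas: P5 0.708, P3 2.447, P1 0.802, P8 11.701, P2 1.037, P7 1.306.
Lower quotas: P5 0, P3 2, P1 0, P8 11, P2 1, P7 1 (sum 15, leaving 3 seats).
Remainders in descending order: P1 0.802, P5 0.708, P8 0.701, P3 0.447, P7 0.306, P2 0.037.
Largest remainders: P1, P5, P8 receive the extra seats.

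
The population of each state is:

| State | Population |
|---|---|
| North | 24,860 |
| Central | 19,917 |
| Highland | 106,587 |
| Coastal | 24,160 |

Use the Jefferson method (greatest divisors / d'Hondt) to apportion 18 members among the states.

North 2; Central 2; Highland 12; Coastal 2

Standard divisor 175524/18 ≈ 9751.333; standard quotas: North 2.549, Central 2.042, Highland 10.931, Coastal 2.478.
Rounding down gives 2, 2, 10, 2 = 16 seats, so the divisor must be adjusted.
With modified divisor 8600: modified quotas North 2.891, Central 2.316, Highland 12.394, Coastal 2.809.
Rounding down: North 2, Central 2, Highland 12, Coastal 2 (total 18).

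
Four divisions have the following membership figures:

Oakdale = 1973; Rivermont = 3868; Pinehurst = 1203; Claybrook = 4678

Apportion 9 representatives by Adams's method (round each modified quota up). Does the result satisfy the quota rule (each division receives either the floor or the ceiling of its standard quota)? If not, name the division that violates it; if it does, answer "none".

Standard quotas: Oakdale 1.515, Rivermont 2.970, Pinehurst 0.924, Claybrook 3.592.
Adams allocation: Oakdale 2, Rivermont 3, Pinehurst 1, Claybrook 3.
Every allocation lies between the lower and upper quota.

none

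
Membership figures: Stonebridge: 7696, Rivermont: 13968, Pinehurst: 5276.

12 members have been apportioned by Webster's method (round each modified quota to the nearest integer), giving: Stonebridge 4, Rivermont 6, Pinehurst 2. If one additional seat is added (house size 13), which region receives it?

Rivermont

Priority for the next seat is population ÷ (current seats + 0.5).
Priorities: Stonebridge 1710.222, Rivermont 2148.923, Pinehurst 2110.400.
Highest priority: Rivermont.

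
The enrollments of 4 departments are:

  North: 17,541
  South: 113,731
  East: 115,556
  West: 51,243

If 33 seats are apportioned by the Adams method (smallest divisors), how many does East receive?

Standard divisor 298071/33 ≈ 9032.455; standard quotas: North 1.942, South 12.591, East 12.793, West 5.673.
Rounding up gives 2, 13, 13, 6 = 34 seats, so the divisor must be adjusted.
With modified divisor 9600: modified quotas North 1.827, South 11.847, East 12.037, West 5.338.
Rounding up: North 2, South 12, East 13, West 6 (total 33).
East receives 13.

13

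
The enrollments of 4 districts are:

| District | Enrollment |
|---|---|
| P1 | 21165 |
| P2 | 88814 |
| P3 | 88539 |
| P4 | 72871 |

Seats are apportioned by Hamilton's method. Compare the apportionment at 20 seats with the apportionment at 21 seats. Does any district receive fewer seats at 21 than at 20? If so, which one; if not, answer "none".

P1

At 20 seats: P1 2, P2 7, P3 6, P4 5.
At 21 seats: P1 1, P2 7, P3 7, P4 6.
P1 drops from 2 to 1.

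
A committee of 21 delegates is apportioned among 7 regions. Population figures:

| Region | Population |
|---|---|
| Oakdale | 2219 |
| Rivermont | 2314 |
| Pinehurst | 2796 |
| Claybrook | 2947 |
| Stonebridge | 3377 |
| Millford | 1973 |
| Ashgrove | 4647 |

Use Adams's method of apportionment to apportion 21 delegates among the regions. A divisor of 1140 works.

With modified divisor 1140: modified quotas Oakdale 1.946, Rivermont 2.030, Pinehurst 2.453, Claybrook 2.585, Stonebridge 2.962, Millford 1.731, Ashgrove 4.076.
Rounding up: Oakdale 2, Rivermont 3, Pinehurst 3, Claybrook 3, Stonebridge 3, Millford 2, Ashgrove 5 (total 21).

Oakdale=2, Rivermont=3, Pinehurst=3, Claybrook=3, Stonebridge=3, Millford=2, Ashgrove=5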